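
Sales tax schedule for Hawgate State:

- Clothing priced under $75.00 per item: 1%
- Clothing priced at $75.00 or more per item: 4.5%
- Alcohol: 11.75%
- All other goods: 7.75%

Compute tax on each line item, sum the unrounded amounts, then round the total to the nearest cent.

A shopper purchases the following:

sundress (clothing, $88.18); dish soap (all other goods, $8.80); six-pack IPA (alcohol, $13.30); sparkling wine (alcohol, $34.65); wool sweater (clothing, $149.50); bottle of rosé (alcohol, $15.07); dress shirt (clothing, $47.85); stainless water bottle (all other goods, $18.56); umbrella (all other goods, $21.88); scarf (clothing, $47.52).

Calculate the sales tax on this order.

$22.87

Sundress $88.18: clothing, $75.00 or more → 4.5% → $3.9681
Dish soap $8.80: all other goods → 7.75% → $0.682
Six-pack IPA $13.30: alcohol → 11.75% → $1.56275
Sparkling wine $34.65: alcohol → 11.75% → $4.071375
Wool sweater $149.50: clothing, $75.00 or more → 4.5% → $6.7275
Bottle of rosé $15.07: alcohol → 11.75% → $1.770725
Dress shirt $47.85: clothing, under $75.00 → 1% → $0.4785
Stainless water bottle $18.56: all other goods → 7.75% → $1.4384
Umbrella $21.88: all other goods → 7.75% → $1.6957
Scarf $47.52: clothing, under $75.00 → 1% → $0.4752
Unrounded tax sum = $22.87025 → $22.87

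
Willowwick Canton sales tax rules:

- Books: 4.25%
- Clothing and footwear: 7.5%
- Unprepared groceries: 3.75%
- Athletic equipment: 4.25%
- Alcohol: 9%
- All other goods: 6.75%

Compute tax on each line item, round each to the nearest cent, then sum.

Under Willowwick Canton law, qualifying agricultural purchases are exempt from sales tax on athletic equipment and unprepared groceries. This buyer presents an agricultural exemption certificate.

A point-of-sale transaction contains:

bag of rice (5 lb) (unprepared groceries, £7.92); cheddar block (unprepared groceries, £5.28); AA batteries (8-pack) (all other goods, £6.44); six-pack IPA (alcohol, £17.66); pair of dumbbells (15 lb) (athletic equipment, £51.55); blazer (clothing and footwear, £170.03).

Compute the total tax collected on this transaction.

Bag of rice (5 lb) £7.92: unprepared groceries, buyer-exempt → 0% → £0.00
Cheddar block £5.28: unprepared groceries, buyer-exempt → 0% → £0.00
AA batteries (8-pack) £6.44: all other goods → 6.75% → £0.43
Six-pack IPA £17.66: alcohol → 9% → £1.59
Pair of dumbbells (15 lb) £51.55: athletic equipment, buyer-exempt → 0% → £0.00
Blazer £170.03: clothing and footwear → 7.5% → £12.75
Total tax = £0.43 + £1.59 + £12.75 = £14.77

£14.77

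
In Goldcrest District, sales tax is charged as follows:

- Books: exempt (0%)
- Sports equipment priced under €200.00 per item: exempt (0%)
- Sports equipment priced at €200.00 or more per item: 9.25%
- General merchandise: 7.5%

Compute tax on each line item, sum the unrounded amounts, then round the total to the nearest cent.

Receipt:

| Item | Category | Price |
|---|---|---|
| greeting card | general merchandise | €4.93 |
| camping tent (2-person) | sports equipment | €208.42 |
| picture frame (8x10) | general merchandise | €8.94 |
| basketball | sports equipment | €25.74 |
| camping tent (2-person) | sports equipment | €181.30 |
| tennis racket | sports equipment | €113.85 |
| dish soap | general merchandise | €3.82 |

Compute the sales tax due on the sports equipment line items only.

€19.28

Camping tent (2-person) €208.42: sports equipment, €200.00 or more → 9.25% → €19.27885
Basketball €25.74: sports equipment, under €200.00 → 0% → €0.00
Camping tent (2-person) €181.30: sports equipment, under €200.00 → 0% → €0.00
Tennis racket €113.85: sports equipment, under €200.00 → 0% → €0.00
Tax on sports equipment: unrounded sum = €19.27885 → €19.28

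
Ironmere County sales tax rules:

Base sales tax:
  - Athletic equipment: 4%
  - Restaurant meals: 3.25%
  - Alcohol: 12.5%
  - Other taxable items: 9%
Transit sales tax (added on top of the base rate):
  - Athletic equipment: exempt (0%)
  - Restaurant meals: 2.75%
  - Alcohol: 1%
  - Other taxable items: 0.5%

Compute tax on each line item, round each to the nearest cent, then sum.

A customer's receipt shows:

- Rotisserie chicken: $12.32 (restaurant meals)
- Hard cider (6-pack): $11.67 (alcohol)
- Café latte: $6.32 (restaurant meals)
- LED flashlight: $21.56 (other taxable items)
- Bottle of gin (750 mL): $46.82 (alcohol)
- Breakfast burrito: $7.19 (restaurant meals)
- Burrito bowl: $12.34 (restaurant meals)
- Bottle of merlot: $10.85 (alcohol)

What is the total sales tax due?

Rotisserie chicken $12.32: restaurant meals → 3.25% + 2.75% transit = 6% → $0.74
Hard cider (6-pack) $11.67: alcohol → 12.5% + 1% transit = 13.5% → $1.58
Café latte $6.32: restaurant meals → 3.25% + 2.75% transit = 6% → $0.38
LED flashlight $21.56: other taxable items → 9% + 0.5% transit = 9.5% → $2.05
Bottle of gin (750 mL) $46.82: alcohol → 12.5% + 1% transit = 13.5% → $6.32
Breakfast burrito $7.19: restaurant meals → 3.25% + 2.75% transit = 6% → $0.43
Burrito bowl $12.34: restaurant meals → 3.25% + 2.75% transit = 6% → $0.74
Bottle of merlot $10.85: alcohol → 12.5% + 1% transit = 13.5% → $1.46
Total tax = $0.74 + $1.58 + $0.38 + $2.05 + $6.32 + $0.43 + $0.74 + $1.46 = $13.70

$13.70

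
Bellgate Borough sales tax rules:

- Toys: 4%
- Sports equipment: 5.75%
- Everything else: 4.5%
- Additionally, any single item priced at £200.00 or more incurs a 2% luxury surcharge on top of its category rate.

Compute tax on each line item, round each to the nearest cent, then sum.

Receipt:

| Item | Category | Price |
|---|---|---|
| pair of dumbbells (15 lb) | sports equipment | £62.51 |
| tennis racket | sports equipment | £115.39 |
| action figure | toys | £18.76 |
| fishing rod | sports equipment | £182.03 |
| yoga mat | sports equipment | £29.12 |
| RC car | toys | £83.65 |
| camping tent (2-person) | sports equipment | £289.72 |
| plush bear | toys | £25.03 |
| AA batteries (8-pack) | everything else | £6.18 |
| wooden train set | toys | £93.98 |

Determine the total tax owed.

Pair of dumbbells (15 lb) £62.51: sports equipment → 5.75% → £3.59
Tennis racket £115.39: sports equipment → 5.75% → £6.63
Action figure £18.76: toys → 4% → £0.75
Fishing rod £182.03: sports equipment → 5.75% → £10.47
Yoga mat £29.12: sports equipment → 5.75% → £1.67
RC car £83.65: toys → 4% → £3.35
Camping tent (2-person) £289.72: sports equipment → 5.75% + 2% surcharge = 7.75% → £22.45
Plush bear £25.03: toys → 4% → £1.00
AA batteries (8-pack) £6.18: everything else → 4.5% → £0.28
Wooden train set £93.98: toys → 4% → £3.76
Total tax = £3.59 + £6.63 + £0.75 + £10.47 + £1.67 + £3.35 + £22.45 + £1.00 + £0.28 + £3.76 = £53.95

£53.95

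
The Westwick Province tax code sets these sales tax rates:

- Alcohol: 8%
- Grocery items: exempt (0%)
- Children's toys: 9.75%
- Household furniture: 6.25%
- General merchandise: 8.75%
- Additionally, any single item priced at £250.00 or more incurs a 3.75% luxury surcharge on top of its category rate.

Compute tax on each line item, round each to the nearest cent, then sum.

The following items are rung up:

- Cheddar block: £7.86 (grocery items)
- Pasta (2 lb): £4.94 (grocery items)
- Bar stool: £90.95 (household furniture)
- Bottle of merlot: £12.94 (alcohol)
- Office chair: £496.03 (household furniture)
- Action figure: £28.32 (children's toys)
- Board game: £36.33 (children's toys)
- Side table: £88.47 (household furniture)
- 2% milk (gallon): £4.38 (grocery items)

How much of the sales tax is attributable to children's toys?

Action figure £28.32: children's toys → 9.75% → £2.76
Board game £36.33: children's toys → 9.75% → £3.54
Tax on children's toys = £2.76 + £3.54 = £6.30

£6.30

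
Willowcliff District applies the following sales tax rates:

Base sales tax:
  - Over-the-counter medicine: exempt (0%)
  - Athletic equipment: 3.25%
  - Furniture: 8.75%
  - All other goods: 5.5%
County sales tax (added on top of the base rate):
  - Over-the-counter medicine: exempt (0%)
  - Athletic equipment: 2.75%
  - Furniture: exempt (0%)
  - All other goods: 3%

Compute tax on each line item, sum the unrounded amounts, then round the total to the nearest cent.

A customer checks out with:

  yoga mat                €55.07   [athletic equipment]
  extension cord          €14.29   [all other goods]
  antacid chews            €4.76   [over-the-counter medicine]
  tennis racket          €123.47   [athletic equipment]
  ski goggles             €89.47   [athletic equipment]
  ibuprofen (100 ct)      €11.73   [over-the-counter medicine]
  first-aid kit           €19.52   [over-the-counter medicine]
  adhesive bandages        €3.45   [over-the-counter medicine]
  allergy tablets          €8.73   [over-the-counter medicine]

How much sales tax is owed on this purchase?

€17.30

Yoga mat €55.07: athletic equipment → 3.25% + 2.75% county = 6% → €3.3042
Extension cord €14.29: all other goods → 5.5% + 3% county = 8.5% → €1.21465
Antacid chews €4.76: over-the-counter medicine → 0% + 0% county = 0% → €0.00
Tennis racket €123.47: athletic equipment → 3.25% + 2.75% county = 6% → €7.4082
Ski goggles €89.47: athletic equipment → 3.25% + 2.75% county = 6% → €5.3682
Ibuprofen (100 ct) €11.73: over-the-counter medicine → 0% + 0% county = 0% → €0.00
First-aid kit €19.52: over-the-counter medicine → 0% + 0% county = 0% → €0.00
Adhesive bandages €3.45: over-the-counter medicine → 0% + 0% county = 0% → €0.00
Allergy tablets €8.73: over-the-counter medicine → 0% + 0% county = 0% → €0.00
Unrounded tax sum = €17.29525 → €17.30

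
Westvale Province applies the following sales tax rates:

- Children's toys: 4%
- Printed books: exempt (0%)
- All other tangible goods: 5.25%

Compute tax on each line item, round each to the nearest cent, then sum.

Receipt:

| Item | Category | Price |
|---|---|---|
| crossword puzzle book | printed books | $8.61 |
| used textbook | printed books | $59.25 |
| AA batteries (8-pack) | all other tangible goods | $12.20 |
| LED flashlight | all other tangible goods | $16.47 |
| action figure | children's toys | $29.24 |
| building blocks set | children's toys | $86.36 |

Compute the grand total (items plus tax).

Crossword puzzle book $8.61: printed books → 0% → $0.00
Used textbook $59.25: printed books → 0% → $0.00
AA batteries (8-pack) $12.20: all other tangible goods → 5.25% → $0.64
LED flashlight $16.47: all other tangible goods → 5.25% → $0.86
Action figure $29.24: children's toys → 4% → $1.17
Building blocks set $86.36: children's toys → 4% → $3.45
Subtotal = $212.13; tax = $6.12; total due = $218.25

$218.25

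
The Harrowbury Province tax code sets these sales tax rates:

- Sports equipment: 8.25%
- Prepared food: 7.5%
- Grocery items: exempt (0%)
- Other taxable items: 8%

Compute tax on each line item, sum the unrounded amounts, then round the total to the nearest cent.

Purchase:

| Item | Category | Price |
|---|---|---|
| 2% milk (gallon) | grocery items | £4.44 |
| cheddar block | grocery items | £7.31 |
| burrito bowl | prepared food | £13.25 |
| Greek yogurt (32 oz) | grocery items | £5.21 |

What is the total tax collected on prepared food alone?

Burrito bowl £13.25: prepared food → 7.5% → £0.99375
Tax on prepared food: unrounded sum = £0.99375 → £0.99

£0.99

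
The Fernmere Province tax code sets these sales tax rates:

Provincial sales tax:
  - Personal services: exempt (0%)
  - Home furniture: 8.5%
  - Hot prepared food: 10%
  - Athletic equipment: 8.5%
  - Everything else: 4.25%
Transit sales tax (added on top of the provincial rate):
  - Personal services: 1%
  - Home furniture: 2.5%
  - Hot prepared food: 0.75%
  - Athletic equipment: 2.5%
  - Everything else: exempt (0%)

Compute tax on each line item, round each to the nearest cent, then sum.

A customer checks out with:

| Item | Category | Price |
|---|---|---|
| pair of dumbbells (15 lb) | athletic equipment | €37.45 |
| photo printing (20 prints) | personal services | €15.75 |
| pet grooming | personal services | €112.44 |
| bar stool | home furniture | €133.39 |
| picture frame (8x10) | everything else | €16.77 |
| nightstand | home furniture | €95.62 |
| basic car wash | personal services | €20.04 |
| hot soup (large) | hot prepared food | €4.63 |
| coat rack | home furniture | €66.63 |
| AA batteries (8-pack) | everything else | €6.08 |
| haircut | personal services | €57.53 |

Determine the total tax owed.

€40.17

Pair of dumbbells (15 lb) €37.45: athletic equipment → 8.5% + 2.5% transit = 11% → €4.12
Photo printing (20 prints) €15.75: personal services → 0% + 1% transit = 1% → €0.16
Pet grooming €112.44: personal services → 0% + 1% transit = 1% → €1.12
Bar stool €133.39: home furniture → 8.5% + 2.5% transit = 11% → €14.67
Picture frame (8x10) €16.77: everything else → 4.25% + 0% transit = 4.25% → €0.71
Nightstand €95.62: home furniture → 8.5% + 2.5% transit = 11% → €10.52
Basic car wash €20.04: personal services → 0% + 1% transit = 1% → €0.20
Hot soup (large) €4.63: hot prepared food → 10% + 0.75% transit = 10.75% → €0.50
Coat rack €66.63: home furniture → 8.5% + 2.5% transit = 11% → €7.33
AA batteries (8-pack) €6.08: everything else → 4.25% + 0% transit = 4.25% → €0.26
Haircut €57.53: personal services → 0% + 1% transit = 1% → €0.58
Total tax = €4.12 + €0.16 + €1.12 + €14.67 + €0.71 + €10.52 + €0.20 + €0.50 + €7.33 + €0.26 + €0.58 = €40.17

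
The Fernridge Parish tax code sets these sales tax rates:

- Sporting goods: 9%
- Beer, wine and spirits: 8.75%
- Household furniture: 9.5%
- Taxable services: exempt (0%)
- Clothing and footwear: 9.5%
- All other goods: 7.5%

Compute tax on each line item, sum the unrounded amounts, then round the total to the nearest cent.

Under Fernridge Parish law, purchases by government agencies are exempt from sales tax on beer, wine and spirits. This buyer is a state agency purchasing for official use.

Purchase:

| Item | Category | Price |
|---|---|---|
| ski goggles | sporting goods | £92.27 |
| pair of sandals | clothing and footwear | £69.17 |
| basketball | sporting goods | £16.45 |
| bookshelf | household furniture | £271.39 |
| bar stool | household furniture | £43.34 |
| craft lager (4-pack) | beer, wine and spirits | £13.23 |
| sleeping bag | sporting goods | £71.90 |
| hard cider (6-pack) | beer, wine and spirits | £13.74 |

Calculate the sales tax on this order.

£52.73

Ski goggles £92.27: sporting goods → 9% → £8.3043
Pair of sandals £69.17: clothing and footwear → 9.5% → £6.57115
Basketball £16.45: sporting goods → 9% → £1.4805
Bookshelf £271.39: household furniture → 9.5% → £25.78205
Bar stool £43.34: household furniture → 9.5% → £4.1173
Craft lager (4-pack) £13.23: beer, wine and spirits, buyer-exempt → 0% → £0.00
Sleeping bag £71.90: sporting goods → 9% → £6.471
Hard cider (6-pack) £13.74: beer, wine and spirits, buyer-exempt → 0% → £0.00
Unrounded tax sum = £52.7263 → £52.73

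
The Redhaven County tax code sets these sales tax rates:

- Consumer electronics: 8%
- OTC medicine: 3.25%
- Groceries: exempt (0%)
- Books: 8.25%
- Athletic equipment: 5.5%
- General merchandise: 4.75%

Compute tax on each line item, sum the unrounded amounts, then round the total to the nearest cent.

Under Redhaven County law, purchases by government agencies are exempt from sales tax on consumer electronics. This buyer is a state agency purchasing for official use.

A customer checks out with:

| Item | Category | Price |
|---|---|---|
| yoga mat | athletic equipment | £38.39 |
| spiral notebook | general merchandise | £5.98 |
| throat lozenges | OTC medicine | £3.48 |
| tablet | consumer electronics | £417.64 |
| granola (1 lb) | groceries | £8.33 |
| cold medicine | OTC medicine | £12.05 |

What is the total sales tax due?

Yoga mat £38.39: athletic equipment → 5.5% → £2.11145
Spiral notebook £5.98: general merchandise → 4.75% → £0.28405
Throat lozenges £3.48: OTC medicine → 3.25% → £0.1131
Tablet £417.64: consumer electronics, buyer-exempt → 0% → £0.00
Granola (1 lb) £8.33: groceries → 0% → £0.00
Cold medicine £12.05: OTC medicine → 3.25% → £0.391625
Unrounded tax sum = £2.900225 → £2.90

£2.90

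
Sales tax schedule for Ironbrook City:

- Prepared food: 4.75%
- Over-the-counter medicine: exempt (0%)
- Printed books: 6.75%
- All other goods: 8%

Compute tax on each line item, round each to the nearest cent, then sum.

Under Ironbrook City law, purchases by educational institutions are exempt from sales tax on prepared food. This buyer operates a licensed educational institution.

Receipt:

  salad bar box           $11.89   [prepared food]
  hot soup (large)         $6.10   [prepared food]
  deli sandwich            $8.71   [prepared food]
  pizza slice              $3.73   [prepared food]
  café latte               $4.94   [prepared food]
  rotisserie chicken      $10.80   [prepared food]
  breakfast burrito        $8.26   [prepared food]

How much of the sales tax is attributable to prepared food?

Salad bar box $11.89: prepared food, buyer-exempt → 0% → $0.00
Hot soup (large) $6.10: prepared food, buyer-exempt → 0% → $0.00
Deli sandwich $8.71: prepared food, buyer-exempt → 0% → $0.00
Pizza slice $3.73: prepared food, buyer-exempt → 0% → $0.00
Café latte $4.94: prepared food, buyer-exempt → 0% → $0.00
Rotisserie chicken $10.80: prepared food, buyer-exempt → 0% → $0.00
Breakfast burrito $8.26: prepared food, buyer-exempt → 0% → $0.00
Tax on prepared food = $0.00 + $0.00 + $0.00 + $0.00 + $0.00 + $0.00 + $0.00 = $0.00

$0.00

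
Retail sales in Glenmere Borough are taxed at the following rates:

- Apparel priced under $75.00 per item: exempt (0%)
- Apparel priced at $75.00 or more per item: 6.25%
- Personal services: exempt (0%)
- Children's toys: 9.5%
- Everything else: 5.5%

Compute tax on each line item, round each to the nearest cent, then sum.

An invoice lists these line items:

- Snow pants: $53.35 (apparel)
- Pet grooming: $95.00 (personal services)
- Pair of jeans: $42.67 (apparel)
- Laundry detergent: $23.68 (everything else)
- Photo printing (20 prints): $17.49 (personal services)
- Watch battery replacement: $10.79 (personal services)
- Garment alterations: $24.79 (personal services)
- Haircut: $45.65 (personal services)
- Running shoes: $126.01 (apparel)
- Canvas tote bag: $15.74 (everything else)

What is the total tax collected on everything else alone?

$2.17

Laundry detergent $23.68: everything else → 5.5% → $1.30
Canvas tote bag $15.74: everything else → 5.5% → $0.87
Tax on everything else = $1.30 + $0.87 = $2.17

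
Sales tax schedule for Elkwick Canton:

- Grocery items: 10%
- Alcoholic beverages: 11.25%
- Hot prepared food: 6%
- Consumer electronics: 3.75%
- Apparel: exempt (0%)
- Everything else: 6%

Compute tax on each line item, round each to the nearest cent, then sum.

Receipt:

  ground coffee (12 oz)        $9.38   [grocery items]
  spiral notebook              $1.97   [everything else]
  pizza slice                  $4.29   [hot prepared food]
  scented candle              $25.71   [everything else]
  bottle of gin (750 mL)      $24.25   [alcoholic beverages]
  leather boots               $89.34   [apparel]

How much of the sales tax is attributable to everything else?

$1.66

Spiral notebook $1.97: everything else → 6% → $0.12
Scented candle $25.71: everything else → 6% → $1.54
Tax on everything else = $0.12 + $1.54 = $1.66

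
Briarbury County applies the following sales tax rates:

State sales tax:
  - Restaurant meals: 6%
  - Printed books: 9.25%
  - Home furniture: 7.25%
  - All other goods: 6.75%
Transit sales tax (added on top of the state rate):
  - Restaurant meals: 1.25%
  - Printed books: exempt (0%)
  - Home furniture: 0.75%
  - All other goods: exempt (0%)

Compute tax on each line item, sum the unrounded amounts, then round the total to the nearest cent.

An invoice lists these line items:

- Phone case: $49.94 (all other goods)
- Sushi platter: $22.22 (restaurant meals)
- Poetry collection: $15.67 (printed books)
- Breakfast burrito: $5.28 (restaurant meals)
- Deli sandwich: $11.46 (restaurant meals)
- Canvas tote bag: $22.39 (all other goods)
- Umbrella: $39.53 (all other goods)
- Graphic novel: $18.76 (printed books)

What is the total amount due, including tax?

$198.81

Phone case $49.94: all other goods → 6.75% + 0% transit = 6.75% → $3.37095
Sushi platter $22.22: restaurant meals → 6% + 1.25% transit = 7.25% → $1.61095
Poetry collection $15.67: printed books → 9.25% + 0% transit = 9.25% → $1.449475
Breakfast burrito $5.28: restaurant meals → 6% + 1.25% transit = 7.25% → $0.3828
Deli sandwich $11.46: restaurant meals → 6% + 1.25% transit = 7.25% → $0.83085
Canvas tote bag $22.39: all other goods → 6.75% + 0% transit = 6.75% → $1.511325
Umbrella $39.53: all other goods → 6.75% + 0% transit = 6.75% → $2.668275
Graphic novel $18.76: printed books → 9.25% + 0% transit = 9.25% → $1.7353
Subtotal = $185.25; unrounded tax = $13.559925 → $13.56; total due = $198.81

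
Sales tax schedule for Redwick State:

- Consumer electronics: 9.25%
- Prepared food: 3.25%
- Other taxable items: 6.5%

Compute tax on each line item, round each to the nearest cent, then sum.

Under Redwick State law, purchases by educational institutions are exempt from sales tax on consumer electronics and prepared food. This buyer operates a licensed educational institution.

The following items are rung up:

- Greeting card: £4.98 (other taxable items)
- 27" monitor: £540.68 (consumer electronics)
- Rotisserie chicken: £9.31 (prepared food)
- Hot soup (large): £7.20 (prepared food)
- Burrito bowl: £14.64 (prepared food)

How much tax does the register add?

£0.32

Greeting card £4.98: other taxable items → 6.5% → £0.32
27" monitor £540.68: consumer electronics, buyer-exempt → 0% → £0.00
Rotisserie chicken £9.31: prepared food, buyer-exempt → 0% → £0.00
Hot soup (large) £7.20: prepared food, buyer-exempt → 0% → £0.00
Burrito bowl £14.64: prepared food, buyer-exempt → 0% → £0.00
Total tax = £0.32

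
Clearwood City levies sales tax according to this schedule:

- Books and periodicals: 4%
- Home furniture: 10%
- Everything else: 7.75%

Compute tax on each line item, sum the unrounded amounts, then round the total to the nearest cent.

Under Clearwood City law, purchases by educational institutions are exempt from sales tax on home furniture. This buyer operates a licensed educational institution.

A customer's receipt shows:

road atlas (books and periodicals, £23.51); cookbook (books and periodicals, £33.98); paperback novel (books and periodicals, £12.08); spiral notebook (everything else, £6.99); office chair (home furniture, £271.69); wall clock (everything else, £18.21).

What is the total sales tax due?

£4.74

Road atlas £23.51: books and periodicals → 4% → £0.9404
Cookbook £33.98: books and periodicals → 4% → £1.3592
Paperback novel £12.08: books and periodicals → 4% → £0.4832
Spiral notebook £6.99: everything else → 7.75% → £0.541725
Office chair £271.69: home furniture, buyer-exempt → 0% → £0.00
Wall clock £18.21: everything else → 7.75% → £1.411275
Unrounded tax sum = £4.7358 → £4.74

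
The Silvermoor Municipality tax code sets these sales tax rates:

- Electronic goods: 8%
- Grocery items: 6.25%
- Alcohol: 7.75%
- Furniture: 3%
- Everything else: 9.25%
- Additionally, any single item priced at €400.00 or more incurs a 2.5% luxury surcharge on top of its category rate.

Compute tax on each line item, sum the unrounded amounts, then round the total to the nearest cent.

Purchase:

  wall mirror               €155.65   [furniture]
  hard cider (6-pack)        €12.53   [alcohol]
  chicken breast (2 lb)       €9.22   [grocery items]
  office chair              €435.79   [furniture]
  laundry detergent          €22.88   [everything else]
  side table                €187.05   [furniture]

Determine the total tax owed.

Wall mirror €155.65: furniture → 3% → €4.6695
Hard cider (6-pack) €12.53: alcohol → 7.75% → €0.971075
Chicken breast (2 lb) €9.22: grocery items → 6.25% → €0.57625
Office chair €435.79: furniture → 3% + 2.5% surcharge = 5.5% → €23.96845
Laundry detergent €22.88: everything else → 9.25% → €2.1164
Side table €187.05: furniture → 3% → €5.6115
Unrounded tax sum = €37.913175 → €37.91

€37.91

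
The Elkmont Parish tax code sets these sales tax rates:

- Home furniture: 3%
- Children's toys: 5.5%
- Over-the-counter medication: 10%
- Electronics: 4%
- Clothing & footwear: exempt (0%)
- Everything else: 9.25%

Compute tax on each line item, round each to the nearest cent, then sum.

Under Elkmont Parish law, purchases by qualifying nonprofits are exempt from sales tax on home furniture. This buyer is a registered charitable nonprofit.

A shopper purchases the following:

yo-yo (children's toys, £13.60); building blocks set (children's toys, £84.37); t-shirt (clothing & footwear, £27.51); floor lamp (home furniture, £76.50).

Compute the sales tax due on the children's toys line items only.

Yo-yo £13.60: children's toys → 5.5% → £0.75
Building blocks set £84.37: children's toys → 5.5% → £4.64
Tax on children's toys = £0.75 + £4.64 = £5.39

£5.39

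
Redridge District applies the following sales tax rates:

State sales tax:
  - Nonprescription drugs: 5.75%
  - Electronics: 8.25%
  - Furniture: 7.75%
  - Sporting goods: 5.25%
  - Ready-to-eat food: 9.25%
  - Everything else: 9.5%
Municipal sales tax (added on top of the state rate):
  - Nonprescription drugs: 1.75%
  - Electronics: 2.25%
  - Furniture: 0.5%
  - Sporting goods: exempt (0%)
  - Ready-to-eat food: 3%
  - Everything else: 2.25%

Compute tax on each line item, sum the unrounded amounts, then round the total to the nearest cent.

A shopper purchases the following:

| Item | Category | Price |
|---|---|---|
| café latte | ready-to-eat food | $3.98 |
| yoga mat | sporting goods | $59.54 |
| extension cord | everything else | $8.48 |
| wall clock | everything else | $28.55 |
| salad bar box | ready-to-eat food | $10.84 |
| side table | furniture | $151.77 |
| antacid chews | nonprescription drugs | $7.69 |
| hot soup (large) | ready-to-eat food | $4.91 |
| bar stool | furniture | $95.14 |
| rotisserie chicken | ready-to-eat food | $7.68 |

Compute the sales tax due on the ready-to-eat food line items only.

$3.36

Café latte $3.98: ready-to-eat food → 9.25% + 3% municipal = 12.25% → $0.48755
Salad bar box $10.84: ready-to-eat food → 9.25% + 3% municipal = 12.25% → $1.3279
Hot soup (large) $4.91: ready-to-eat food → 9.25% + 3% municipal = 12.25% → $0.601475
Rotisserie chicken $7.68: ready-to-eat food → 9.25% + 3% municipal = 12.25% → $0.9408
Tax on ready-to-eat food: unrounded sum = $3.357725 → $3.36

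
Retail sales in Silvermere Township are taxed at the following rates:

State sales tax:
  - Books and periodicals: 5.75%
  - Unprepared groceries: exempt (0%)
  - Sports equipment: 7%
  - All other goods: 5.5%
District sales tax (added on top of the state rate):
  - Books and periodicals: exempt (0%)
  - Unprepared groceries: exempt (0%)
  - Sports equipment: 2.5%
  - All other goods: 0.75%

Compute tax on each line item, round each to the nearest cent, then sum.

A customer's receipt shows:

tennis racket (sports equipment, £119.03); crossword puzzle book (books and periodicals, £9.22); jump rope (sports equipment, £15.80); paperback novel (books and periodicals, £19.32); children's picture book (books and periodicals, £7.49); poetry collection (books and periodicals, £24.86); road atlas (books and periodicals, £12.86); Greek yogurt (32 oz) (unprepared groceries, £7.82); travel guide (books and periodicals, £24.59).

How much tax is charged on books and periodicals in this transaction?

£5.65

Crossword puzzle book £9.22: books and periodicals → 5.75% + 0% district = 5.75% → £0.53
Paperback novel £19.32: books and periodicals → 5.75% + 0% district = 5.75% → £1.11
Children's picture book £7.49: books and periodicals → 5.75% + 0% district = 5.75% → £0.43
Poetry collection £24.86: books and periodicals → 5.75% + 0% district = 5.75% → £1.43
Road atlas £12.86: books and periodicals → 5.75% + 0% district = 5.75% → £0.74
Travel guide £24.59: books and periodicals → 5.75% + 0% district = 5.75% → £1.41
Tax on books and periodicals = £0.53 + £1.11 + £0.43 + £1.43 + £0.74 + £1.41 = £5.65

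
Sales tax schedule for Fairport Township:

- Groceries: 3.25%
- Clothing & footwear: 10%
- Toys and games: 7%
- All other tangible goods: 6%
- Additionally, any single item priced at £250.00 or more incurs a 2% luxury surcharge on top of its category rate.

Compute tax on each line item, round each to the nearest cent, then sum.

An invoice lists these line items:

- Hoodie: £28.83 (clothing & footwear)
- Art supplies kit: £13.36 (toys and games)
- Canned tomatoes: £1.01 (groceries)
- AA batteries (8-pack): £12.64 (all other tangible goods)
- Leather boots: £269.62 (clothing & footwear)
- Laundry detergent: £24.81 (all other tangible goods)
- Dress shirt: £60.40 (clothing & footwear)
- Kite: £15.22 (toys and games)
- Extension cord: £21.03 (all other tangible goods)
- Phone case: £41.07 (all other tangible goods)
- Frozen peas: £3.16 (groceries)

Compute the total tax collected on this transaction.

Hoodie £28.83: clothing & footwear → 10% → £2.88
Art supplies kit £13.36: toys and games → 7% → £0.94
Canned tomatoes £1.01: groceries → 3.25% → £0.03
AA batteries (8-pack) £12.64: all other tangible goods → 6% → £0.76
Leather boots £269.62: clothing & footwear → 10% + 2% surcharge = 12% → £32.35
Laundry detergent £24.81: all other tangible goods → 6% → £1.49
Dress shirt £60.40: clothing & footwear → 10% → £6.04
Kite £15.22: toys and games → 7% → £1.07
Extension cord £21.03: all other tangible goods → 6% → £1.26
Phone case £41.07: all other tangible goods → 6% → £2.46
Frozen peas £3.16: groceries → 3.25% → £0.10
Total tax = £2.88 + £0.94 + £0.03 + £0.76 + £32.35 + £1.49 + £6.04 + £1.07 + £1.26 + £2.46 + £0.10 = £49.38

£49.38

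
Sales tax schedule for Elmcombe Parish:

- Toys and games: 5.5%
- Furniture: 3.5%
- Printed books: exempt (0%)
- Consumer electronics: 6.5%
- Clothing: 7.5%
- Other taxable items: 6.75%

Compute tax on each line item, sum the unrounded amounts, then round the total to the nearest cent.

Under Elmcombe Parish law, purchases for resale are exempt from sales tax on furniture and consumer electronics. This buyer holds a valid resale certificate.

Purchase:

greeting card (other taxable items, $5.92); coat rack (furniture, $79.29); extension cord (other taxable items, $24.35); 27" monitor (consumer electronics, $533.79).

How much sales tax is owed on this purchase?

Greeting card $5.92: other taxable items → 6.75% → $0.3996
Coat rack $79.29: furniture, buyer-exempt → 0% → $0.00
Extension cord $24.35: other taxable items → 6.75% → $1.643625
27" monitor $533.79: consumer electronics, buyer-exempt → 0% → $0.00
Unrounded tax sum = $2.043225 → $2.04

$2.04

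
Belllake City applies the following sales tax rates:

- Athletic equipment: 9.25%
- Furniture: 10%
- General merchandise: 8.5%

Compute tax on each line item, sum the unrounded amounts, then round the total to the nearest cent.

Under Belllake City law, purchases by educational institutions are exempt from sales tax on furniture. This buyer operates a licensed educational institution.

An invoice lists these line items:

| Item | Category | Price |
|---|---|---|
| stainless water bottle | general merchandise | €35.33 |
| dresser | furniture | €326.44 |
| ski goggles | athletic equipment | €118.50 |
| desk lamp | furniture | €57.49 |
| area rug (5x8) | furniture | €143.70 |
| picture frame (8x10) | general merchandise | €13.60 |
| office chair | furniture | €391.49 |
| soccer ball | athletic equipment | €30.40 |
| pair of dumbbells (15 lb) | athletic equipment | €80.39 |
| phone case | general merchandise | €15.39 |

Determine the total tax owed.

Stainless water bottle €35.33: general merchandise → 8.5% → €3.00305
Dresser €326.44: furniture, buyer-exempt → 0% → €0.00
Ski goggles €118.50: athletic equipment → 9.25% → €10.96125
Desk lamp €57.49: furniture, buyer-exempt → 0% → €0.00
Area rug (5x8) €143.70: furniture, buyer-exempt → 0% → €0.00
Picture frame (8x10) €13.60: general merchandise → 8.5% → €1.156
Office chair €391.49: furniture, buyer-exempt → 0% → €0.00
Soccer ball €30.40: athletic equipment → 9.25% → €2.812
Pair of dumbbells (15 lb) €80.39: athletic equipment → 9.25% → €7.436075
Phone case €15.39: general merchandise → 8.5% → €1.30815
Unrounded tax sum = €26.676525 → €26.68

€26.68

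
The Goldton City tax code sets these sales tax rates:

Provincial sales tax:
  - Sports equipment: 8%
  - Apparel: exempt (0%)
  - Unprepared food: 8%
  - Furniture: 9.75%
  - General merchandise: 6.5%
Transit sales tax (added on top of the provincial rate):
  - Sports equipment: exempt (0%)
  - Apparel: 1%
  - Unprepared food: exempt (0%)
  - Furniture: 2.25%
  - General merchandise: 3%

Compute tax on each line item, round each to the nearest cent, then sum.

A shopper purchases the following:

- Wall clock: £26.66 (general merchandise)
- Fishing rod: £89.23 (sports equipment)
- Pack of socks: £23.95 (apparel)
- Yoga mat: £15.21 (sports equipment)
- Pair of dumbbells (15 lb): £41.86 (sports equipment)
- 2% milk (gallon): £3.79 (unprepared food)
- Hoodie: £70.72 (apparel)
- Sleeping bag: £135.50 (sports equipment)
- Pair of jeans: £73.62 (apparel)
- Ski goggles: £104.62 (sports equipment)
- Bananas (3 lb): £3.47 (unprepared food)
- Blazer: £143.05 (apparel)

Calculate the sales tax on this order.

Wall clock £26.66: general merchandise → 6.5% + 3% transit = 9.5% → £2.53
Fishing rod £89.23: sports equipment → 8% + 0% transit = 8% → £7.14
Pack of socks £23.95: apparel → 0% + 1% transit = 1% → £0.24
Yoga mat £15.21: sports equipment → 8% + 0% transit = 8% → £1.22
Pair of dumbbells (15 lb) £41.86: sports equipment → 8% + 0% transit = 8% → £3.35
2% milk (gallon) £3.79: unprepared food → 8% + 0% transit = 8% → £0.30
Hoodie £70.72: apparel → 0% + 1% transit = 1% → £0.71
Sleeping bag £135.50: sports equipment → 8% + 0% transit = 8% → £10.84
Pair of jeans £73.62: apparel → 0% + 1% transit = 1% → £0.74
Ski goggles £104.62: sports equipment → 8% + 0% transit = 8% → £8.37
Bananas (3 lb) £3.47: unprepared food → 8% + 0% transit = 8% → £0.28
Blazer £143.05: apparel → 0% + 1% transit = 1% → £1.43
Total tax = £2.53 + £7.14 + £0.24 + £1.22 + £3.35 + £0.30 + £0.71 + £10.84 + £0.74 + £8.37 + £0.28 + £1.43 = £37.15

£37.15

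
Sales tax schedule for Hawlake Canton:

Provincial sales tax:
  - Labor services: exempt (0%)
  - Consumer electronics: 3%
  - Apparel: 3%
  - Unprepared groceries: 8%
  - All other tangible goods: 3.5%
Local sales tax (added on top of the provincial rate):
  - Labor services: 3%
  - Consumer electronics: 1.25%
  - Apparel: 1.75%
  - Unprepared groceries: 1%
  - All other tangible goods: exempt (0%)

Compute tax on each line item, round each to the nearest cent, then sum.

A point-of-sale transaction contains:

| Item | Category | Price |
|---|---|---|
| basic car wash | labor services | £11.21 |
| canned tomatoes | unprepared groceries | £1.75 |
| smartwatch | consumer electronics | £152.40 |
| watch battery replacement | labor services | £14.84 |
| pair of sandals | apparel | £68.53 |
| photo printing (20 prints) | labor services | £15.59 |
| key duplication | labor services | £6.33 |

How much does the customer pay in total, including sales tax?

Basic car wash £11.21: labor services → 0% + 3% local = 3% → £0.34
Canned tomatoes £1.75: unprepared groceries → 8% + 1% local = 9% → £0.16
Smartwatch £152.40: consumer electronics → 3% + 1.25% local = 4.25% → £6.48
Watch battery replacement £14.84: labor services → 0% + 3% local = 3% → £0.45
Pair of sandals £68.53: apparel → 3% + 1.75% local = 4.75% → £3.26
Photo printing (20 prints) £15.59: labor services → 0% + 3% local = 3% → £0.47
Key duplication £6.33: labor services → 0% + 3% local = 3% → £0.19
Subtotal = £270.65; tax = £11.35; total due = £282.00

£282.00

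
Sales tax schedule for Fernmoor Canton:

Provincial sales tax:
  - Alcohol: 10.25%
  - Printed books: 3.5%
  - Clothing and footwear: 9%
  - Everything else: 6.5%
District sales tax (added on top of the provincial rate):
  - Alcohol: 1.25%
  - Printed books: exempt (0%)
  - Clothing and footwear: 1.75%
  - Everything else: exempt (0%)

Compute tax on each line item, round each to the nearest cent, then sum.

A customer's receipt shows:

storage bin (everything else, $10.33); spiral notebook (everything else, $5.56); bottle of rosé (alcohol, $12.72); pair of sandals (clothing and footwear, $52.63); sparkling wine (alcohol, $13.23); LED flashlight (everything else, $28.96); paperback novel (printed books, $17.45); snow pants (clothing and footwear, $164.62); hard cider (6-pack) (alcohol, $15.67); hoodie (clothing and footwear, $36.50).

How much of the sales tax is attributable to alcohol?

Bottle of rosé $12.72: alcohol → 10.25% + 1.25% district = 11.5% → $1.46
Sparkling wine $13.23: alcohol → 10.25% + 1.25% district = 11.5% → $1.52
Hard cider (6-pack) $15.67: alcohol → 10.25% + 1.25% district = 11.5% → $1.80
Tax on alcohol = $1.46 + $1.52 + $1.80 = $4.78

$4.78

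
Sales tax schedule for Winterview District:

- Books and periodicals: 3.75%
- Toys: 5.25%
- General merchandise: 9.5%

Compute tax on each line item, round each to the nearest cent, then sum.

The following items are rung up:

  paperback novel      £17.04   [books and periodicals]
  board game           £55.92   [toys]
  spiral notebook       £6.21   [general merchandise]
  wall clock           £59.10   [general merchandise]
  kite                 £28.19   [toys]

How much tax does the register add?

£11.26

Paperback novel £17.04: books and periodicals → 3.75% → £0.64
Board game £55.92: toys → 5.25% → £2.94
Spiral notebook £6.21: general merchandise → 9.5% → £0.59
Wall clock £59.10: general merchandise → 9.5% → £5.61
Kite £28.19: toys → 5.25% → £1.48
Total tax = £0.64 + £2.94 + £0.59 + £5.61 + £1.48 = £11.26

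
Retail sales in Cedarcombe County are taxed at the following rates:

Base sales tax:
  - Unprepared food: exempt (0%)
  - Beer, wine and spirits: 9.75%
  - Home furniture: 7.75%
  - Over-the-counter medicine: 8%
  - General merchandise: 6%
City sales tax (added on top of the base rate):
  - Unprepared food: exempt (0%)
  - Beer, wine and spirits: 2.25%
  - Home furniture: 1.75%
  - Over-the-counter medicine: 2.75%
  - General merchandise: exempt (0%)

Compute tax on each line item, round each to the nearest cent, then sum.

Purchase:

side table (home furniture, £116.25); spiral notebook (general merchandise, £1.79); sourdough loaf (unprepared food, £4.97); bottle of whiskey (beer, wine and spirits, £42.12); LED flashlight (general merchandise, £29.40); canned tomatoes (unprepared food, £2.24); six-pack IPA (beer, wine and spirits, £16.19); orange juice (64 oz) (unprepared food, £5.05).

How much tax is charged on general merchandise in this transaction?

£1.87

Spiral notebook £1.79: general merchandise → 6% + 0% city = 6% → £0.11
LED flashlight £29.40: general merchandise → 6% + 0% city = 6% → £1.76
Tax on general merchandise = £0.11 + £1.76 = £1.87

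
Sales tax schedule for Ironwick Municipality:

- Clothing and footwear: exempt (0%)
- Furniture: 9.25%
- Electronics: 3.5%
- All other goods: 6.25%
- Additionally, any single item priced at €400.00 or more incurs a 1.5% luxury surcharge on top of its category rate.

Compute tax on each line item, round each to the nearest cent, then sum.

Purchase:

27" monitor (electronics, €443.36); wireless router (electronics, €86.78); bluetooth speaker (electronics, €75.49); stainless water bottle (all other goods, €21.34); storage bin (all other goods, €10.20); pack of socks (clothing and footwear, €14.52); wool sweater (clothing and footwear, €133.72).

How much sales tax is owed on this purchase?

€29.82

27" monitor €443.36: electronics → 3.5% + 1.5% surcharge = 5% → €22.17
Wireless router €86.78: electronics → 3.5% → €3.04
Bluetooth speaker €75.49: electronics → 3.5% → €2.64
Stainless water bottle €21.34: all other goods → 6.25% → €1.33
Storage bin €10.20: all other goods → 6.25% → €0.64
Pack of socks €14.52: clothing and footwear → 0% → €0.00
Wool sweater €133.72: clothing and footwear → 0% → €0.00
Total tax = €22.17 + €3.04 + €2.64 + €1.33 + €0.64 = €29.82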